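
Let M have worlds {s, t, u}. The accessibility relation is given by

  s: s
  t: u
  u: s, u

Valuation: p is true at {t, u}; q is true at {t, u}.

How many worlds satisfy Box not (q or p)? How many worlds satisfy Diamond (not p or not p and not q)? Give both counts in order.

1 and 2

For Box not (q or p):
s: successors {s}; not (q or p) there: s:T. ✓
t: successors {u}; not (q or p) there: u:F. ✗
u: successors {s, u}; not (q or p) there: s:T, u:F. ✗
— 1 world.
For Diamond (not p or not p and not q):
s: successors {s}; not p or not p and not q there: s:T. ✓
t: successors {u}; not p or not p and not q there: u:F. ✗
u: successors {s, u}; not p or not p and not q there: s:T, u:F. ✓
— 2 worlds.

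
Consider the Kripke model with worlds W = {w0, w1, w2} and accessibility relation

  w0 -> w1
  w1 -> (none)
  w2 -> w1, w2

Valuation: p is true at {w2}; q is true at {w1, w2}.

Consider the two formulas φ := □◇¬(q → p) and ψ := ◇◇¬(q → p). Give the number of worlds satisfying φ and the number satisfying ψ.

For □◇¬(q → p):
w0: successors {w1}; ◇¬(q → p) there: w1:F. ✗
w1: no successors, so □◇¬(q → p) holds vacuously. ✓
w2: successors {w1, w2}; ◇¬(q → p) there: w1:F, w2:T. ✗
— 1 world.
For ◇◇¬(q → p):
w0: successors {w1}; ◇¬(q → p) there: w1:F. ✗
w1: no successors, so ◇◇¬(q → p) fails. ✗
w2: successors {w1, w2}; ◇¬(q → p) there: w1:F, w2:T. ✓
— 1 world.

1 and 1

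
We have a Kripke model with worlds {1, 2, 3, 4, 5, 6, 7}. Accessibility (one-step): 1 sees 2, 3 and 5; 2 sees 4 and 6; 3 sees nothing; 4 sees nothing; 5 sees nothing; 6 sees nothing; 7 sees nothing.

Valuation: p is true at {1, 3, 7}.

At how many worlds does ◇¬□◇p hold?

1

1: successors {2, 3, 5}; ¬□◇p there: 2:T, 3:F, 5:F. ✓
2: successors {4, 6}; ¬□◇p there: 4:F, 6:F. ✗
3: no successors, so ◇¬□◇p fails. ✗
4: no successors, so ◇¬□◇p fails. ✗
5: no successors, so ◇¬□◇p fails. ✗
6: no successors, so ◇¬□◇p fails. ✗
7: no successors, so ◇¬□◇p fails. ✗
Satisfying worlds: {1}.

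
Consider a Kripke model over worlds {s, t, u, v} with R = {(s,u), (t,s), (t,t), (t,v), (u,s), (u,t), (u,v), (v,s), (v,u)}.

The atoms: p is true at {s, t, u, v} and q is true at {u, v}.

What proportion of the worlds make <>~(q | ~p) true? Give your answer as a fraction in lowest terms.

s: successors {u}; ~(q | ~p) there: u:F. ✗
t: successors {s, t, v}; ~(q | ~p) there: s:T, t:T, v:F. ✓
u: successors {s, t, v}; ~(q | ~p) there: s:T, t:T, v:F. ✓
v: successors {s, u}; ~(q | ~p) there: s:T, u:F. ✓
That's 3 of 4 worlds, so 3/4.

3/4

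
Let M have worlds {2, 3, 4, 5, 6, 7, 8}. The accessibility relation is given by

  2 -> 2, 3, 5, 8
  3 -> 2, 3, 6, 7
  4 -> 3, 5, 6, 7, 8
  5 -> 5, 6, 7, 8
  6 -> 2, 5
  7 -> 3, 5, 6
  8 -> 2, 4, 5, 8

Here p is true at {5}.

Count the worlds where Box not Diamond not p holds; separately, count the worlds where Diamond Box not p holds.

0 and 4

For Box not Diamond not p:
2: successors {2, 3, 5, 8}; not Diamond not p there: 2:F, 3:F, 5:F, 8:F. ✗
3: successors {2, 3, 6, 7}; not Diamond not p there: 2:F, 3:F, 6:F, 7:F. ✗
4: successors {3, 5, 6, 7, 8}; not Diamond not p there: 3:F, 5:F, 6:F, 7:F, 8:F. ✗
5: successors {5, 6, 7, 8}; not Diamond not p there: 5:F, 6:F, 7:F, 8:F. ✗
6: successors {2, 5}; not Diamond not p there: 2:F, 5:F. ✗
7: successors {3, 5, 6}; not Diamond not p there: 3:F, 5:F, 6:F. ✗
8: successors {2, 4, 5, 8}; not Diamond not p there: 2:F, 4:F, 5:F, 8:F. ✗
— 0 worlds.
For Diamond Box not p:
2: successors {2, 3, 5, 8}; Box not p there: 2:F, 3:T, 5:F, 8:F. ✓
3: successors {2, 3, 6, 7}; Box not p there: 2:F, 3:T, 6:F, 7:F. ✓
4: successors {3, 5, 6, 7, 8}; Box not p there: 3:T, 5:F, 6:F, 7:F, 8:F. ✓
5: successors {5, 6, 7, 8}; Box not p there: 5:F, 6:F, 7:F, 8:F. ✗
6: successors {2, 5}; Box not p there: 2:F, 5:F. ✗
7: successors {3, 5, 6}; Box not p there: 3:T, 5:F, 6:F. ✓
8: successors {2, 4, 5, 8}; Box not p there: 2:F, 4:F, 5:F, 8:F. ✗
— 4 worlds.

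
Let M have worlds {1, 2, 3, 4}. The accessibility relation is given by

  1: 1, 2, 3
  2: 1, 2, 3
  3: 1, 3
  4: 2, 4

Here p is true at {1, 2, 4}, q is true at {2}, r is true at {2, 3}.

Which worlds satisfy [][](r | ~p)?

∅

1: successors {1, 2, 3}; [](r | ~p) there: 1:F, 2:F, 3:F. ✗
2: successors {1, 2, 3}; [](r | ~p) there: 1:F, 2:F, 3:F. ✗
3: successors {1, 3}; [](r | ~p) there: 1:F, 3:F. ✗
4: successors {2, 4}; [](r | ~p) there: 2:F, 4:F. ✗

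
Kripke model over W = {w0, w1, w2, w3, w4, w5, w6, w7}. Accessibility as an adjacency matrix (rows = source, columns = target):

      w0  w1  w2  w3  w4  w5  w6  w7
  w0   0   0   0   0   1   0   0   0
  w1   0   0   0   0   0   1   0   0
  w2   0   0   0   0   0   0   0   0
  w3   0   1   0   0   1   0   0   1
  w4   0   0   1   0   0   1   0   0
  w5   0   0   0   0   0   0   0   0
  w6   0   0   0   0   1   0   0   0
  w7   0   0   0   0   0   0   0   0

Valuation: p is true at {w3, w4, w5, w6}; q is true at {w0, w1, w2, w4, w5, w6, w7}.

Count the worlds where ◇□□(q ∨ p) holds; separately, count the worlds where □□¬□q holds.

5 and 5

For ◇□□(q ∨ p):
w0: successors {w4}; □□(q ∨ p) there: w4:T. ✓
w1: successors {w5}; □□(q ∨ p) there: w5:T. ✓
w2: no successors, so ◇□□(q ∨ p) fails. ✗
w3: successors {w1, w4, w7}; □□(q ∨ p) there: w1:T, w4:T, w7:T. ✓
w4: successors {w2, w5}; □□(q ∨ p) there: w2:T, w5:T. ✓
w5: no successors, so ◇□□(q ∨ p) fails. ✗
w6: successors {w4}; □□(q ∨ p) there: w4:T. ✓
w7: no successors, so ◇□□(q ∨ p) fails. ✗
— 5 worlds.
For □□¬□q:
w0: successors {w4}; □¬□q there: w4:F. ✗
w1: successors {w5}; □¬□q there: w5:T. ✓
w2: no successors, so □□¬□q holds vacuously. ✓
w3: successors {w1, w4, w7}; □¬□q there: w1:F, w4:F, w7:T. ✗
w4: successors {w2, w5}; □¬□q there: w2:T, w5:T. ✓
w5: no successors, so □□¬□q holds vacuously. ✓
w6: successors {w4}; □¬□q there: w4:F. ✗
w7: no successors, so □□¬□q holds vacuously. ✓
— 5 worlds.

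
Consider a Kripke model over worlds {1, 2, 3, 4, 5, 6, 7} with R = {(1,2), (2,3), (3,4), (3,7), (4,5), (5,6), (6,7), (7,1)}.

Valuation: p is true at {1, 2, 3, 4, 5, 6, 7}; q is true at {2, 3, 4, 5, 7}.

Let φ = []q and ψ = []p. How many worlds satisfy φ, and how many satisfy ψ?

For []q:
1: successors {2}; q there: 2:T. ✓
2: successors {3}; q there: 3:T. ✓
3: successors {4, 7}; q there: 4:T, 7:T. ✓
4: successors {5}; q there: 5:T. ✓
5: successors {6}; q there: 6:F. ✗
6: successors {7}; q there: 7:T. ✓
7: successors {1}; q there: 1:F. ✗
— 5 worlds.
For []p:
1: successors {2}; p there: 2:T. ✓
2: successors {3}; p there: 3:T. ✓
3: successors {4, 7}; p there: 4:T, 7:T. ✓
4: successors {5}; p there: 5:T. ✓
5: successors {6}; p there: 6:T. ✓
6: successors {7}; p there: 7:T. ✓
7: successors {1}; p there: 1:T. ✓
— 7 worlds.

5 and 7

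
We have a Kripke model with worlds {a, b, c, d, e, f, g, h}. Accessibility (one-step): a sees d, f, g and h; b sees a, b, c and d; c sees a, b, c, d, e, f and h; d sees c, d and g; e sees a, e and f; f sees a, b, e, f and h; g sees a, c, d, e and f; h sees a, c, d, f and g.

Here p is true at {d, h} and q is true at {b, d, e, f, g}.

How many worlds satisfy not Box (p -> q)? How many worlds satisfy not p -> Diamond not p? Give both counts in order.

3 and 8

For not Box (p -> q):
a: Box (p -> q) is F. ✓
b: Box (p -> q) is T. ✗
c: Box (p -> q) is F. ✓
d: Box (p -> q) is T. ✗
e: Box (p -> q) is T. ✗
f: Box (p -> q) is F. ✓
g: Box (p -> q) is T. ✗
h: Box (p -> q) is T. ✗
— 3 worlds.
For not p -> Diamond not p:
a: not p is T, Diamond not p is T. ✓
b: not p is T, Diamond not p is T. ✓
c: not p is T, Diamond not p is T. ✓
d: not p is F, Diamond not p is T. ✓
e: not p is T, Diamond not p is T. ✓
f: not p is T, Diamond not p is T. ✓
g: not p is T, Diamond not p is T. ✓
h: not p is F, Diamond not p is T. ✓
— 8 worlds.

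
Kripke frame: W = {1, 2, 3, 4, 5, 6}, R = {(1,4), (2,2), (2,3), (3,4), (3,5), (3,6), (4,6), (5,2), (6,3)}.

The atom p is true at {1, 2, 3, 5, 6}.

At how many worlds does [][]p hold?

1: successors {4}; []p there: 4:T. ✓
2: successors {2, 3}; []p there: 2:T, 3:F. ✗
3: successors {4, 5, 6}; []p there: 4:T, 5:T, 6:T. ✓
4: successors {6}; []p there: 6:T. ✓
5: successors {2}; []p there: 2:T. ✓
6: successors {3}; []p there: 3:F. ✗
Satisfying worlds: {1, 3, 4, 5}.

4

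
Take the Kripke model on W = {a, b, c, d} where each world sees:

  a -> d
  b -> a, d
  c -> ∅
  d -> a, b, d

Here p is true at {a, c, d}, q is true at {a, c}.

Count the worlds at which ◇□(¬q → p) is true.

2

a: successors {d}; □(¬q → p) there: d:F. ✗
b: successors {a, d}; □(¬q → p) there: a:T, d:F. ✓
c: no successors, so ◇□(¬q → p) fails. ✗
d: successors {a, b, d}; □(¬q → p) there: a:T, b:T, d:F. ✓
Satisfying worlds: {b, d}.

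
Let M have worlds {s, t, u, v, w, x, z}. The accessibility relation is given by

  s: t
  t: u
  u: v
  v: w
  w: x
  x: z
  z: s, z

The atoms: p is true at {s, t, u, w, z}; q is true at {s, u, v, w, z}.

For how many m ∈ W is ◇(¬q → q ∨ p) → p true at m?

5

s: ◇(¬q → q ∨ p) is T, p is T. ✓
t: ◇(¬q → q ∨ p) is T, p is T. ✓
u: ◇(¬q → q ∨ p) is T, p is T. ✓
v: ◇(¬q → q ∨ p) is T, p is F. ✗
w: ◇(¬q → q ∨ p) is F, p is T. ✓
x: ◇(¬q → q ∨ p) is T, p is F. ✗
z: ◇(¬q → q ∨ p) is T, p is T. ✓
Satisfying worlds: {s, t, u, w, z}.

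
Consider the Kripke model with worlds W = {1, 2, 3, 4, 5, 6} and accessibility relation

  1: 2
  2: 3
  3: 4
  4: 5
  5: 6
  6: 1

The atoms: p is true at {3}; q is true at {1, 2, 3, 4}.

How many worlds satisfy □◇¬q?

2

1: successors {2}; ◇¬q there: 2:F. ✗
2: successors {3}; ◇¬q there: 3:F. ✗
3: successors {4}; ◇¬q there: 4:T. ✓
4: successors {5}; ◇¬q there: 5:T. ✓
5: successors {6}; ◇¬q there: 6:F. ✗
6: successors {1}; ◇¬q there: 1:F. ✗
Satisfying worlds: {3, 4}.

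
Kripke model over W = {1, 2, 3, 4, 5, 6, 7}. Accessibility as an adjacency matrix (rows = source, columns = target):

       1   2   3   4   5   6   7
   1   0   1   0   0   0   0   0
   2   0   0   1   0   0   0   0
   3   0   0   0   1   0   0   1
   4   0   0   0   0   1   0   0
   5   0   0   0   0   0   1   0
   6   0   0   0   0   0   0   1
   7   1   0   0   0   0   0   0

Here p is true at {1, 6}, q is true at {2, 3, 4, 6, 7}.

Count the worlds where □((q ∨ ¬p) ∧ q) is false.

1: successors {2}; (q ∨ ¬p) ∧ q there: 2:T. ✓
2: successors {3}; (q ∨ ¬p) ∧ q there: 3:T. ✓
3: successors {4, 7}; (q ∨ ¬p) ∧ q there: 4:T, 7:T. ✓
4: successors {5}; (q ∨ ¬p) ∧ q there: 5:F. ✗
5: successors {6}; (q ∨ ¬p) ∧ q there: 6:T. ✓
6: successors {7}; (q ∨ ¬p) ∧ q there: 7:T. ✓
7: successors {1}; (q ∨ ¬p) ∧ q there: 1:F. ✗
Satisfying worlds: {1, 2, 3, 5, 6}.
So □((q ∨ ¬p) ∧ q) fails at the other 2 worlds.

2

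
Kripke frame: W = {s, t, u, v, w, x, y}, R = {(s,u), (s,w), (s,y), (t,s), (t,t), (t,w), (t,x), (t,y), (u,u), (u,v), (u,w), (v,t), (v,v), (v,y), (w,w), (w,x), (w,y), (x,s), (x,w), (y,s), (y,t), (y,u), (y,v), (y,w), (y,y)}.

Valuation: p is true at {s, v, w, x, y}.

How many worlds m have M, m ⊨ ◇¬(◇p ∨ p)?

0

s: successors {u, w, y}; ¬(◇p ∨ p) there: u:F, w:F, y:F. ✗
t: successors {s, t, w, x, y}; ¬(◇p ∨ p) there: s:F, t:F, w:F, x:F, y:F. ✗
u: successors {u, v, w}; ¬(◇p ∨ p) there: u:F, v:F, w:F. ✗
v: successors {t, v, y}; ¬(◇p ∨ p) there: t:F, v:F, y:F. ✗
w: successors {w, x, y}; ¬(◇p ∨ p) there: w:F, x:F, y:F. ✗
x: successors {s, w}; ¬(◇p ∨ p) there: s:F, w:F. ✗
y: successors {s, t, u, v, w, y}; ¬(◇p ∨ p) there: s:F, t:F, u:F, v:F, w:F, y:F. ✗
Satisfying worlds: ∅.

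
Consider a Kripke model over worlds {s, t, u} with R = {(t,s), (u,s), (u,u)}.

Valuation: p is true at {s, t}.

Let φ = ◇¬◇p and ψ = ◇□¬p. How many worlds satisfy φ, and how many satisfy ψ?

For ◇¬◇p:
s: no successors, so ◇¬◇p fails. ✗
t: successors {s}; ¬◇p there: s:T. ✓
u: successors {s, u}; ¬◇p there: s:T, u:F. ✓
— 2 worlds.
For ◇□¬p:
s: no successors, so ◇□¬p fails. ✗
t: successors {s}; □¬p there: s:T. ✓
u: successors {s, u}; □¬p there: s:T, u:F. ✓
— 2 worlds.

2 and 2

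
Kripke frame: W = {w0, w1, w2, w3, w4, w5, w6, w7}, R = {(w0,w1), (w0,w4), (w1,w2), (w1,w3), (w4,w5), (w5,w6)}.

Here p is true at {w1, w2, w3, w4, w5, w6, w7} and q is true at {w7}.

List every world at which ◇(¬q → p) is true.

{w0, w1, w4, w5}

w0: successors {w1, w4}; ¬q → p there: w1:T, w4:T. ✓
w1: successors {w2, w3}; ¬q → p there: w2:T, w3:T. ✓
w2: no successors, so ◇(¬q → p) fails. ✗
w3: no successors, so ◇(¬q → p) fails. ✗
w4: successors {w5}; ¬q → p there: w5:T. ✓
w5: successors {w6}; ¬q → p there: w6:T. ✓
w6: no successors, so ◇(¬q → p) fails. ✗
w7: no successors, so ◇(¬q → p) fails. ✗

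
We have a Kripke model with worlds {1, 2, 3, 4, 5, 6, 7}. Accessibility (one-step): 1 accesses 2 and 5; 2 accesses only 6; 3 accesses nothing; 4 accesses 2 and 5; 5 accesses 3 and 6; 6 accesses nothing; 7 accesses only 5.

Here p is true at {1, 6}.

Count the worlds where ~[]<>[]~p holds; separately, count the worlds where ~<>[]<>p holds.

2 and 5

For ~[]<>[]~p:
1: []<>[]~p is T. ✗
2: []<>[]~p is F. ✓
3: []<>[]~p is T. ✗
4: []<>[]~p is T. ✗
5: []<>[]~p is F. ✓
6: []<>[]~p is T. ✗
7: []<>[]~p is T. ✗
— 2 worlds.
For ~<>[]<>p:
1: <>[]<>p is F. ✓
2: <>[]<>p is T. ✗
3: <>[]<>p is F. ✓
4: <>[]<>p is F. ✓
5: <>[]<>p is T. ✗
6: <>[]<>p is F. ✓
7: <>[]<>p is F. ✓
— 5 worlds.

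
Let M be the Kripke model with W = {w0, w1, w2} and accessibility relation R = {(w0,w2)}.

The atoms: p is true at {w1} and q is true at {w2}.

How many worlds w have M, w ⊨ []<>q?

2

w0: successors {w2}; <>q there: w2:F. ✗
w1: no successors, so []<>q holds vacuously. ✓
w2: no successors, so []<>q holds vacuously. ✓
Satisfying worlds: {w1, w2}.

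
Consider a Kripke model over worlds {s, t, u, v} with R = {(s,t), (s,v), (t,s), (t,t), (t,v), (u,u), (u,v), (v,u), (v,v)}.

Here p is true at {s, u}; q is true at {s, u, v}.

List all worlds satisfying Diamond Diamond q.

s: successors {t, v}; Diamond q there: t:T, v:T. ✓
t: successors {s, t, v}; Diamond q there: s:T, t:T, v:T. ✓
u: successors {u, v}; Diamond q there: u:T, v:T. ✓
v: successors {u, v}; Diamond q there: u:T, v:T. ✓

{s, t, u, v}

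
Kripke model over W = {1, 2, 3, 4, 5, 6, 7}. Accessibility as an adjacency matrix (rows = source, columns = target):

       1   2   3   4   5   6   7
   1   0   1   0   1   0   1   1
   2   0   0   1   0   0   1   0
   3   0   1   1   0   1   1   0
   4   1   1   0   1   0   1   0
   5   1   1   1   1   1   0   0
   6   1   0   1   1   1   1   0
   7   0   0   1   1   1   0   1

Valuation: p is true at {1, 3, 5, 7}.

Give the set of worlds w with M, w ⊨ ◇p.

1: successors {2, 4, 6, 7}; p there: 2:F, 4:F, 6:F, 7:T. ✓
2: successors {3, 6}; p there: 3:T, 6:F. ✓
3: successors {2, 3, 5, 6}; p there: 2:F, 3:T, 5:T, 6:F. ✓
4: successors {1, 2, 4, 6}; p there: 1:T, 2:F, 4:F, 6:F. ✓
5: successors {1, 2, 3, 4, 5}; p there: 1:T, 2:F, 3:T, 4:F, 5:T. ✓
6: successors {1, 3, 4, 5, 6}; p there: 1:T, 3:T, 4:F, 5:T, 6:F. ✓
7: successors {3, 4, 5, 7}; p there: 3:T, 4:F, 5:T, 7:T. ✓

{1, 2, 3, 4, 5, 6, 7}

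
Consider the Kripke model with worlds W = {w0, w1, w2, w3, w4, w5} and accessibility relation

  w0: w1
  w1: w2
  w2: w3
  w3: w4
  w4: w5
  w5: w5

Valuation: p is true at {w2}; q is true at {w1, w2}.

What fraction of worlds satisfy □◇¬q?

w0: successors {w1}; ◇¬q there: w1:F. ✗
w1: successors {w2}; ◇¬q there: w2:T. ✓
w2: successors {w3}; ◇¬q there: w3:T. ✓
w3: successors {w4}; ◇¬q there: w4:T. ✓
w4: successors {w5}; ◇¬q there: w5:T. ✓
w5: successors {w5}; ◇¬q there: w5:T. ✓
That's 5 of 6 worlds, so 5/6.

5/6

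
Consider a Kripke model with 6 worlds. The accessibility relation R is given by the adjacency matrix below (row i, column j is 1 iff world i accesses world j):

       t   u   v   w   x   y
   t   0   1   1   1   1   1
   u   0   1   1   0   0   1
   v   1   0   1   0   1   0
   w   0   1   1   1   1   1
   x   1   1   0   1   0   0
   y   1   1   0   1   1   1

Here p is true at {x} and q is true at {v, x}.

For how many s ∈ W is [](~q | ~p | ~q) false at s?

t: successors {u, v, w, x, y}; ~q | ~p | ~q there: u:T, v:T, w:T, x:F, y:T. ✗
u: successors {u, v, y}; ~q | ~p | ~q there: u:T, v:T, y:T. ✓
v: successors {t, v, x}; ~q | ~p | ~q there: t:T, v:T, x:F. ✗
w: successors {u, v, w, x, y}; ~q | ~p | ~q there: u:T, v:T, w:T, x:F, y:T. ✗
x: successors {t, u, w}; ~q | ~p | ~q there: t:T, u:T, w:T. ✓
y: successors {t, u, w, x, y}; ~q | ~p | ~q there: t:T, u:T, w:T, x:F, y:T. ✗
Satisfying worlds: {u, x}.
So [](~q | ~p | ~q) fails at the other 4 worlds.

4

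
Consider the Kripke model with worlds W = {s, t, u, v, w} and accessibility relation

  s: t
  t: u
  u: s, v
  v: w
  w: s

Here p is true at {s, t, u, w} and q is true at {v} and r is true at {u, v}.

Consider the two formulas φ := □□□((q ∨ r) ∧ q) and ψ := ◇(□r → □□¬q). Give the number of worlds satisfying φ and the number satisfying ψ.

For □□□((q ∨ r) ∧ q):
s: successors {t}; □□((q ∨ r) ∧ q) there: t:F. ✗
t: successors {u}; □□((q ∨ r) ∧ q) there: u:F. ✗
u: successors {s, v}; □□((q ∨ r) ∧ q) there: s:F, v:F. ✗
v: successors {w}; □□((q ∨ r) ∧ q) there: w:F. ✗
w: successors {s}; □□((q ∨ r) ∧ q) there: s:F. ✗
— 0 worlds.
For ◇(□r → □□¬q):
s: successors {t}; □r → □□¬q there: t:F. ✗
t: successors {u}; □r → □□¬q there: u:T. ✓
u: successors {s, v}; □r → □□¬q there: s:T, v:T. ✓
v: successors {w}; □r → □□¬q there: w:T. ✓
w: successors {s}; □r → □□¬q there: s:T. ✓
— 4 worlds.

0 and 4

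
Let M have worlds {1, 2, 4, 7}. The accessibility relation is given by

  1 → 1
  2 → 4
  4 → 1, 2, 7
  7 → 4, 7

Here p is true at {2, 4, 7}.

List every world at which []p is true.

{2, 7}

1: successors {1}; p there: 1:F. ✗
2: successors {4}; p there: 4:T. ✓
4: successors {1, 2, 7}; p there: 1:F, 2:T, 7:T. ✗
7: successors {4, 7}; p there: 4:T, 7:T. ✓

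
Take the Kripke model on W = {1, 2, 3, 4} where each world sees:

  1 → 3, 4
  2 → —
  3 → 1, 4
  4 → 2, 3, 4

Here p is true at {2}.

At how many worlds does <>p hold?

1

1: successors {3, 4}; p there: 3:F, 4:F. ✗
2: no successors, so <>p fails. ✗
3: successors {1, 4}; p there: 1:F, 4:F. ✗
4: successors {2, 3, 4}; p there: 2:T, 3:F, 4:F. ✓
Satisfying worlds: {4}.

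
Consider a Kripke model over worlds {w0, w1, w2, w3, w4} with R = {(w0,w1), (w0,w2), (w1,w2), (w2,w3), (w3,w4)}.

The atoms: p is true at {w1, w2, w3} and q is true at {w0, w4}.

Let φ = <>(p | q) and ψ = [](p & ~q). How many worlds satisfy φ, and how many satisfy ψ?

4 and 4

For <>(p | q):
w0: successors {w1, w2}; p | q there: w1:T, w2:T. ✓
w1: successors {w2}; p | q there: w2:T. ✓
w2: successors {w3}; p | q there: w3:T. ✓
w3: successors {w4}; p | q there: w4:T. ✓
w4: no successors, so <>(p | q) fails. ✗
— 4 worlds.
For [](p & ~q):
w0: successors {w1, w2}; p & ~q there: w1:T, w2:T. ✓
w1: successors {w2}; p & ~q there: w2:T. ✓
w2: successors {w3}; p & ~q there: w3:T. ✓
w3: successors {w4}; p & ~q there: w4:F. ✗
w4: no successors, so [](p & ~q) holds vacuously. ✓
— 4 worlds.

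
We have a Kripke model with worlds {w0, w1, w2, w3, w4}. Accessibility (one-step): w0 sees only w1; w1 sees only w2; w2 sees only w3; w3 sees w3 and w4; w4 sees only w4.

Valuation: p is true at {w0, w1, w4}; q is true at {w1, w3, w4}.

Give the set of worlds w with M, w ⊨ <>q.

w0: successors {w1}; q there: w1:T. ✓
w1: successors {w2}; q there: w2:F. ✗
w2: successors {w3}; q there: w3:T. ✓
w3: successors {w3, w4}; q there: w3:T, w4:T. ✓
w4: successors {w4}; q there: w4:T. ✓

{w0, w2, w3, w4}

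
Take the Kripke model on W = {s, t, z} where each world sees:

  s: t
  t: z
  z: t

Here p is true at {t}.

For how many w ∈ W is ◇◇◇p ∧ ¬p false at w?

1

s: ◇◇◇p is T, ¬p is T. ✓
t: ◇◇◇p is F, ¬p is F. ✗
z: ◇◇◇p is T, ¬p is T. ✓
Satisfying worlds: {s, z}.
So ◇◇◇p ∧ ¬p fails at the other 1 world.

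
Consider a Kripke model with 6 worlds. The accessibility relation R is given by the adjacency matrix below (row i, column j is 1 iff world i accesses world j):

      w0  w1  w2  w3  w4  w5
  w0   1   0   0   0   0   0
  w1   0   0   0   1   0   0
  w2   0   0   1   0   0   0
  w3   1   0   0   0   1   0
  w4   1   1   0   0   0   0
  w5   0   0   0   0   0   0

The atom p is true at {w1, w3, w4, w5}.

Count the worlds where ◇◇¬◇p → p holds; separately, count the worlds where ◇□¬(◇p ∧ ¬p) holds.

For ◇◇¬◇p → p:
w0: ◇◇¬◇p is T, p is F. ✗
w1: ◇◇¬◇p is T, p is T. ✓
w2: ◇◇¬◇p is T, p is F. ✗
w3: ◇◇¬◇p is T, p is T. ✓
w4: ◇◇¬◇p is T, p is T. ✓
w5: ◇◇¬◇p is F, p is T. ✓
— 4 worlds.
For ◇□¬(◇p ∧ ¬p):
w0: successors {w0}; □¬(◇p ∧ ¬p) there: w0:T. ✓
w1: successors {w3}; □¬(◇p ∧ ¬p) there: w3:T. ✓
w2: successors {w2}; □¬(◇p ∧ ¬p) there: w2:T. ✓
w3: successors {w0, w4}; □¬(◇p ∧ ¬p) there: w0:T, w4:T. ✓
w4: successors {w0, w1}; □¬(◇p ∧ ¬p) there: w0:T, w1:T. ✓
w5: no successors, so ◇□¬(◇p ∧ ¬p) fails. ✗
— 5 worlds.

4 and 5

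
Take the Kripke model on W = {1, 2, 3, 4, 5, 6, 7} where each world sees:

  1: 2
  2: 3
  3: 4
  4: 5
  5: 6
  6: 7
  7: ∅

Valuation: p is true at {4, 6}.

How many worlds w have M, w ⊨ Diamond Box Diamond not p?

1: successors {2}; Box Diamond not p there: 2:F. ✗
2: successors {3}; Box Diamond not p there: 3:T. ✓
3: successors {4}; Box Diamond not p there: 4:F. ✗
4: successors {5}; Box Diamond not p there: 5:T. ✓
5: successors {6}; Box Diamond not p there: 6:F. ✗
6: successors {7}; Box Diamond not p there: 7:T. ✓
7: no successors, so Diamond Box Diamond not p fails. ✗
Satisfying worlds: {2, 4, 6}.

3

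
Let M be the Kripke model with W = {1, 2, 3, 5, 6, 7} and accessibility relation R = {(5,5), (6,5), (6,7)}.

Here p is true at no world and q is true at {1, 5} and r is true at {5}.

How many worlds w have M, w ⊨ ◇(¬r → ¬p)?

1: no successors, so ◇(¬r → ¬p) fails. ✗
2: no successors, so ◇(¬r → ¬p) fails. ✗
3: no successors, so ◇(¬r → ¬p) fails. ✗
5: successors {5}; ¬r → ¬p there: 5:T. ✓
6: successors {5, 7}; ¬r → ¬p there: 5:T, 7:T. ✓
7: no successors, so ◇(¬r → ¬p) fails. ✗
Satisfying worlds: {5, 6}.

2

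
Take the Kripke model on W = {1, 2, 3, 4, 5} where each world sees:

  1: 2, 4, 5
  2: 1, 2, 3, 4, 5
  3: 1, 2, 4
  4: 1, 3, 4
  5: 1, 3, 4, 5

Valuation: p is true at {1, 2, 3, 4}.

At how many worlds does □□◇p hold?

5

1: successors {2, 4, 5}; □◇p there: 2:T, 4:T, 5:T. ✓
2: successors {1, 2, 3, 4, 5}; □◇p there: 1:T, 2:T, 3:T, 4:T, 5:T. ✓
3: successors {1, 2, 4}; □◇p there: 1:T, 2:T, 4:T. ✓
4: successors {1, 3, 4}; □◇p there: 1:T, 3:T, 4:T. ✓
5: successors {1, 3, 4, 5}; □◇p there: 1:T, 3:T, 4:T, 5:T. ✓
Satisfying worlds: {1, 2, 3, 4, 5}.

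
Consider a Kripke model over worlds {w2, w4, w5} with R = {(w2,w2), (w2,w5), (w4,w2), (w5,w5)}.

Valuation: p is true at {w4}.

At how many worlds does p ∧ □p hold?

w2: p is F, □p is F. ✗
w4: p is T, □p is F. ✗
w5: p is F, □p is F. ✗
Satisfying worlds: ∅.

0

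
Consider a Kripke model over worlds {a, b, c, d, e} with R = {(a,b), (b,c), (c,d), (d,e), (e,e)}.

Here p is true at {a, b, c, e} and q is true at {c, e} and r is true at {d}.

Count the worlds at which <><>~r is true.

a: successors {b}; <>~r there: b:T. ✓
b: successors {c}; <>~r there: c:F. ✗
c: successors {d}; <>~r there: d:T. ✓
d: successors {e}; <>~r there: e:T. ✓
e: successors {e}; <>~r there: e:T. ✓
Satisfying worlds: {a, c, d, e}.

4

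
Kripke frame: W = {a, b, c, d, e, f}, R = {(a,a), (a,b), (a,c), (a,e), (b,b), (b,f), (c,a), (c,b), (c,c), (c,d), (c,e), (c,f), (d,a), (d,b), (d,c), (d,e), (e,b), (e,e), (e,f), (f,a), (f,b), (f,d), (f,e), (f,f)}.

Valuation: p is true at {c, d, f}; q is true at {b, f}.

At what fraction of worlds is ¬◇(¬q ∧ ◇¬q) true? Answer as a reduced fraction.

a: ◇(¬q ∧ ◇¬q) is T. ✗
b: ◇(¬q ∧ ◇¬q) is F. ✓
c: ◇(¬q ∧ ◇¬q) is T. ✗
d: ◇(¬q ∧ ◇¬q) is T. ✗
e: ◇(¬q ∧ ◇¬q) is T. ✗
f: ◇(¬q ∧ ◇¬q) is T. ✗
That's 1 of 6 worlds, so 1/6.

1/6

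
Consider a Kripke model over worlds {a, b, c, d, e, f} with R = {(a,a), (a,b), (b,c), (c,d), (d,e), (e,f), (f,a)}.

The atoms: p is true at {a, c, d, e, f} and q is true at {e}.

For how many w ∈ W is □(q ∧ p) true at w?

1

a: successors {a, b}; q ∧ p there: a:F, b:F. ✗
b: successors {c}; q ∧ p there: c:F. ✗
c: successors {d}; q ∧ p there: d:F. ✗
d: successors {e}; q ∧ p there: e:T. ✓
e: successors {f}; q ∧ p there: f:F. ✗
f: successors {a}; q ∧ p there: a:F. ✗
Satisfying worlds: {d}.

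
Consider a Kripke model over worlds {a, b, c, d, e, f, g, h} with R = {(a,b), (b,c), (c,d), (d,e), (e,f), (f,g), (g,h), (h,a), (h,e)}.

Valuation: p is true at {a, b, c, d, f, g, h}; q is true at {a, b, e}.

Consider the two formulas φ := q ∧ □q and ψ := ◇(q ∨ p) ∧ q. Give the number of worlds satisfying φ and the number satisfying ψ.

For q ∧ □q:
a: q is T, □q is T. ✓
b: q is T, □q is F. ✗
c: q is F, □q is F. ✗
d: q is F, □q is T. ✗
e: q is T, □q is F. ✗
f: q is F, □q is F. ✗
g: q is F, □q is F. ✗
h: q is F, □q is T. ✗
— 1 world.
For ◇(q ∨ p) ∧ q:
a: ◇(q ∨ p) is T, q is T. ✓
b: ◇(q ∨ p) is T, q is T. ✓
c: ◇(q ∨ p) is T, q is F. ✗
d: ◇(q ∨ p) is T, q is F. ✗
e: ◇(q ∨ p) is T, q is T. ✓
f: ◇(q ∨ p) is T, q is F. ✗
g: ◇(q ∨ p) is T, q is F. ✗
h: ◇(q ∨ p) is T, q is F. ✗
— 3 worlds.

1 and 3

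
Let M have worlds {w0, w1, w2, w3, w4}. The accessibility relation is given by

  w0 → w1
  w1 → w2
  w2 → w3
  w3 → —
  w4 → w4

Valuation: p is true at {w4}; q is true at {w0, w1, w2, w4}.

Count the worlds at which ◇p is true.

w0: successors {w1}; p there: w1:F. ✗
w1: successors {w2}; p there: w2:F. ✗
w2: successors {w3}; p there: w3:F. ✗
w3: no successors, so ◇p fails. ✗
w4: successors {w4}; p there: w4:T. ✓
Satisfying worlds: {w4}.

1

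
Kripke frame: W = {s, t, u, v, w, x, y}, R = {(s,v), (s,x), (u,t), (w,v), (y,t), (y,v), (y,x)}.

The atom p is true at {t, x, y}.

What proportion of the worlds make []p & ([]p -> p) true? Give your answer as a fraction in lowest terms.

s: []p is F, []p -> p is T. ✗
t: []p is T, []p -> p is T. ✓
u: []p is T, []p -> p is F. ✗
v: []p is T, []p -> p is F. ✗
w: []p is F, []p -> p is T. ✗
x: []p is T, []p -> p is T. ✓
y: []p is F, []p -> p is T. ✗
That's 2 of 7 worlds, so 2/7.

2/7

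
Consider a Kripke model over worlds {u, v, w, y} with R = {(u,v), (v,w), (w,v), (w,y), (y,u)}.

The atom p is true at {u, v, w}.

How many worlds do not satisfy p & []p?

u: p is T, []p is T. ✓
v: p is T, []p is T. ✓
w: p is T, []p is F. ✗
y: p is F, []p is T. ✗
Satisfying worlds: {u, v}.
So p & []p fails at the other 2 worlds.

2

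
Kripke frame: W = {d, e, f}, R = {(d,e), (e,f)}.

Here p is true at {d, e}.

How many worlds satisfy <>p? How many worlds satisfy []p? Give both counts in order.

1 and 2

For <>p:
d: successors {e}; p there: e:T. ✓
e: successors {f}; p there: f:F. ✗
f: no successors, so <>p fails. ✗
— 1 world.
For []p:
d: successors {e}; p there: e:T. ✓
e: successors {f}; p there: f:F. ✗
f: no successors, so []p holds vacuously. ✓
— 2 worlds.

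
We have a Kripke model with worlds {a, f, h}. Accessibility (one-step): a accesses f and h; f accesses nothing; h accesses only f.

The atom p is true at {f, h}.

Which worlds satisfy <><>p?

{a}

a: successors {f, h}; <>p there: f:F, h:T. ✓
f: no successors, so <><>p fails. ✗
h: successors {f}; <>p there: f:F. ✗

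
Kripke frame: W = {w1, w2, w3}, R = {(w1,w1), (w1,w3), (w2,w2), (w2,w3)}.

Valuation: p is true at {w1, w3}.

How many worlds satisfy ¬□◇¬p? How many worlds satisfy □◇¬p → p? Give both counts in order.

For ¬□◇¬p:
w1: □◇¬p is F. ✓
w2: □◇¬p is F. ✓
w3: □◇¬p is T. ✗
— 2 worlds.
For □◇¬p → p:
w1: □◇¬p is F, p is T. ✓
w2: □◇¬p is F, p is F. ✓
w3: □◇¬p is T, p is T. ✓
— 3 worlds.

2 and 3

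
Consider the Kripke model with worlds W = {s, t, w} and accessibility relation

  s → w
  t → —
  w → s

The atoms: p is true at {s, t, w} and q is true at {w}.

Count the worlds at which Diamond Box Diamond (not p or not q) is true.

s: successors {w}; Box Diamond (not p or not q) there: w:F. ✗
t: no successors, so Diamond Box Diamond (not p or not q) fails. ✗
w: successors {s}; Box Diamond (not p or not q) there: s:T. ✓
Satisfying worlds: {w}.

1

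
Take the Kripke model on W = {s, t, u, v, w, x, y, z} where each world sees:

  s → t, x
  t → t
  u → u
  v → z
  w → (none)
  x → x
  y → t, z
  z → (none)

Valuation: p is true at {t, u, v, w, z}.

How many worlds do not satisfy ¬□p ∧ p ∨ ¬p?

s: ¬□p ∧ p is F, ¬p is T. ✓
t: ¬□p ∧ p is F, ¬p is F. ✗
u: ¬□p ∧ p is F, ¬p is F. ✗
v: ¬□p ∧ p is F, ¬p is F. ✗
w: ¬□p ∧ p is F, ¬p is F. ✗
x: ¬□p ∧ p is F, ¬p is T. ✓
y: ¬□p ∧ p is F, ¬p is T. ✓
z: ¬□p ∧ p is F, ¬p is F. ✗
Satisfying worlds: {s, x, y}.
So ¬□p ∧ p ∨ ¬p fails at the other 5 worlds.

5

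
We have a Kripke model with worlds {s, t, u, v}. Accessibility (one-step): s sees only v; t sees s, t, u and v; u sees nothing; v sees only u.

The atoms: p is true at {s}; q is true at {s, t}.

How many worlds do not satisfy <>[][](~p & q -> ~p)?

1

s: successors {v}; [][](~p & q -> ~p) there: v:T. ✓
t: successors {s, t, u, v}; [][](~p & q -> ~p) there: s:T, t:T, u:T, v:T. ✓
u: no successors, so <>[][](~p & q -> ~p) fails. ✗
v: successors {u}; [][](~p & q -> ~p) there: u:T. ✓
Satisfying worlds: {s, t, v}.
So <>[][](~p & q -> ~p) fails at the other 1 world.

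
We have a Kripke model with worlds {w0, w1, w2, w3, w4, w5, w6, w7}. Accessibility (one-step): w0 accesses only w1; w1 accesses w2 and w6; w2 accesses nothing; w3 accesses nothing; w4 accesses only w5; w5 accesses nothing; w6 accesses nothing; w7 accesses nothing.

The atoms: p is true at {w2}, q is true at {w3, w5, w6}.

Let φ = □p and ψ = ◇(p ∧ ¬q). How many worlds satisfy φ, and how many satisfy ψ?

5 and 1

For □p:
w0: successors {w1}; p there: w1:F. ✗
w1: successors {w2, w6}; p there: w2:T, w6:F. ✗
w2: no successors, so □p holds vacuously. ✓
w3: no successors, so □p holds vacuously. ✓
w4: successors {w5}; p there: w5:F. ✗
w5: no successors, so □p holds vacuously. ✓
w6: no successors, so □p holds vacuously. ✓
w7: no successors, so □p holds vacuously. ✓
— 5 worlds.
For ◇(p ∧ ¬q):
w0: successors {w1}; p ∧ ¬q there: w1:F. ✗
w1: successors {w2, w6}; p ∧ ¬q there: w2:T, w6:F. ✓
w2: no successors, so ◇(p ∧ ¬q) fails. ✗
w3: no successors, so ◇(p ∧ ¬q) fails. ✗
w4: successors {w5}; p ∧ ¬q there: w5:F. ✗
w5: no successors, so ◇(p ∧ ¬q) fails. ✗
w6: no successors, so ◇(p ∧ ¬q) fails. ✗
w7: no successors, so ◇(p ∧ ¬q) fails. ✗
— 1 world.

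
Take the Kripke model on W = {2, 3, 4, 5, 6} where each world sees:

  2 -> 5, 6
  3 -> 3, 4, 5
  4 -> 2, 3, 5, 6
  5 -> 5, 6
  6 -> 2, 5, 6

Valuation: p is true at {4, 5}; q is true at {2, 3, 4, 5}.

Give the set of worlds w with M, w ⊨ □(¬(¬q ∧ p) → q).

2: successors {5, 6}; ¬(¬q ∧ p) → q there: 5:T, 6:F. ✗
3: successors {3, 4, 5}; ¬(¬q ∧ p) → q there: 3:T, 4:T, 5:T. ✓
4: successors {2, 3, 5, 6}; ¬(¬q ∧ p) → q there: 2:T, 3:T, 5:T, 6:F. ✗
5: successors {5, 6}; ¬(¬q ∧ p) → q there: 5:T, 6:F. ✗
6: successors {2, 5, 6}; ¬(¬q ∧ p) → q there: 2:T, 5:T, 6:F. ✗

{3}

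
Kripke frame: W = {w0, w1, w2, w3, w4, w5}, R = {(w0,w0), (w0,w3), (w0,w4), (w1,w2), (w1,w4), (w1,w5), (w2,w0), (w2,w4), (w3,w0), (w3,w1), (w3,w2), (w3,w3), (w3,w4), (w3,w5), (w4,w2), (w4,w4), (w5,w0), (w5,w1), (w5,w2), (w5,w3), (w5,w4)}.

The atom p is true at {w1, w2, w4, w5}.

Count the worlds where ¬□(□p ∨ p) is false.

2

w0: □(□p ∨ p) is F. ✓
w1: □(□p ∨ p) is T. ✗
w2: □(□p ∨ p) is F. ✓
w3: □(□p ∨ p) is F. ✓
w4: □(□p ∨ p) is T. ✗
w5: □(□p ∨ p) is F. ✓
Satisfying worlds: {w0, w2, w3, w5}.
So ¬□(□p ∨ p) fails at the other 2 worlds.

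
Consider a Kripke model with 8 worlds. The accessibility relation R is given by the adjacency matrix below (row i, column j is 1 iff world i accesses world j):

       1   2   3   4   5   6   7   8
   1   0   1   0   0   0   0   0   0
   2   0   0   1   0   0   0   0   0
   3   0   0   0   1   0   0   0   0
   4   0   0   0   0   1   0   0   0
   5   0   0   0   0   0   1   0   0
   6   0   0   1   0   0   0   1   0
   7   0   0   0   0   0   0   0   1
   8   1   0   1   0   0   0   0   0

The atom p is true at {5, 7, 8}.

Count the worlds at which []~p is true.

1: successors {2}; ~p there: 2:T. ✓
2: successors {3}; ~p there: 3:T. ✓
3: successors {4}; ~p there: 4:T. ✓
4: successors {5}; ~p there: 5:F. ✗
5: successors {6}; ~p there: 6:T. ✓
6: successors {3, 7}; ~p there: 3:T, 7:F. ✗
7: successors {8}; ~p there: 8:F. ✗
8: successors {1, 3}; ~p there: 1:T, 3:T. ✓
Satisfying worlds: {1, 2, 3, 5, 8}.

5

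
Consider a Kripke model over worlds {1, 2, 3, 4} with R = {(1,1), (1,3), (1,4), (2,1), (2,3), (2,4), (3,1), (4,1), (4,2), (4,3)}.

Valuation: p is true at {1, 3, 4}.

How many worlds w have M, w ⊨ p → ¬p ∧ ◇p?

1

1: p is T, ¬p ∧ ◇p is F. ✗
2: p is F, ¬p ∧ ◇p is T. ✓
3: p is T, ¬p ∧ ◇p is F. ✗
4: p is T, ¬p ∧ ◇p is F. ✗
Satisfying worlds: {2}.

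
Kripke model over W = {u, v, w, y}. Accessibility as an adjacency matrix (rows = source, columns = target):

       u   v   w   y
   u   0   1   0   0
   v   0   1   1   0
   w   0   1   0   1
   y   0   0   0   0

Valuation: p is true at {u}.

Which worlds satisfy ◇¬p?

u: successors {v}; ¬p there: v:T. ✓
v: successors {v, w}; ¬p there: v:T, w:T. ✓
w: successors {v, y}; ¬p there: v:T, y:T. ✓
y: no successors, so ◇¬p fails. ✗

{u, v, w}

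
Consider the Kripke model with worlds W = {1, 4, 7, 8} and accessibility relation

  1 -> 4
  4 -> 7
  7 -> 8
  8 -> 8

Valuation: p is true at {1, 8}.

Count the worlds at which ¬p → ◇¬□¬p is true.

1: ¬p is F, ◇¬□¬p is F. ✓
4: ¬p is T, ◇¬□¬p is T. ✓
7: ¬p is T, ◇¬□¬p is T. ✓
8: ¬p is F, ◇¬□¬p is T. ✓
Satisfying worlds: {1, 4, 7, 8}.

4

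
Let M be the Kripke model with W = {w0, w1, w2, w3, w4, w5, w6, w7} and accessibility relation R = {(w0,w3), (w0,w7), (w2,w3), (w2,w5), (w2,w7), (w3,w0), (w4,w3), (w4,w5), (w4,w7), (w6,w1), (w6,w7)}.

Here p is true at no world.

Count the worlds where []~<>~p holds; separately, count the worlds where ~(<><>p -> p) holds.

4 and 0

For []~<>~p:
w0: successors {w3, w7}; ~<>~p there: w3:F, w7:T. ✗
w1: no successors, so []~<>~p holds vacuously. ✓
w2: successors {w3, w5, w7}; ~<>~p there: w3:F, w5:T, w7:T. ✗
w3: successors {w0}; ~<>~p there: w0:F. ✗
w4: successors {w3, w5, w7}; ~<>~p there: w3:F, w5:T, w7:T. ✗
w5: no successors, so []~<>~p holds vacuously. ✓
w6: successors {w1, w7}; ~<>~p there: w1:T, w7:T. ✓
w7: no successors, so []~<>~p holds vacuously. ✓
— 4 worlds.
For ~(<><>p -> p):
w0: <><>p -> p is T. ✗
w1: <><>p -> p is T. ✗
w2: <><>p -> p is T. ✗
w3: <><>p -> p is T. ✗
w4: <><>p -> p is T. ✗
w5: <><>p -> p is T. ✗
w6: <><>p -> p is T. ✗
w7: <><>p -> p is T. ✗
— 0 worlds.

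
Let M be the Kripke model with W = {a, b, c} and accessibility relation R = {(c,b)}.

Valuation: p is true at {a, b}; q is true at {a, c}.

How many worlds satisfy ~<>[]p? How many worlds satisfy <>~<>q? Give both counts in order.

2 and 1

For ~<>[]p:
a: <>[]p is F. ✓
b: <>[]p is F. ✓
c: <>[]p is T. ✗
— 2 worlds.
For <>~<>q:
a: no successors, so <>~<>q fails. ✗
b: no successors, so <>~<>q fails. ✗
c: successors {b}; ~<>q there: b:T. ✓
— 1 world.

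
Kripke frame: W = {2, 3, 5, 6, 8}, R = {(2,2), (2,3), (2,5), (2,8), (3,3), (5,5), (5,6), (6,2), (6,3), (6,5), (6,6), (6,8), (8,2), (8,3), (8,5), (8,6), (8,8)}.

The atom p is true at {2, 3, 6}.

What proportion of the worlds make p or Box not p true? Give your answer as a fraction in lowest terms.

2: p is T, Box not p is F. ✓
3: p is T, Box not p is F. ✓
5: p is F, Box not p is F. ✗
6: p is T, Box not p is F. ✓
8: p is F, Box not p is F. ✗
That's 3 of 5 worlds, so 3/5.

3/5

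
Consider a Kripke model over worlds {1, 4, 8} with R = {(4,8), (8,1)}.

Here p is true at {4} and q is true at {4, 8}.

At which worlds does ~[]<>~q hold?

{8}

1: []<>~q is T. ✗
4: []<>~q is T. ✗
8: []<>~q is F. ✓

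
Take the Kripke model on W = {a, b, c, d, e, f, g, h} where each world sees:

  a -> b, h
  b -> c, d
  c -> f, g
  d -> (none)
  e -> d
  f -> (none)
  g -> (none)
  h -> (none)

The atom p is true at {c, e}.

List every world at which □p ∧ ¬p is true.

{d, f, g, h}

a: □p is F, ¬p is T. ✗
b: □p is F, ¬p is T. ✗
c: □p is F, ¬p is F. ✗
d: □p is T, ¬p is T. ✓
e: □p is F, ¬p is F. ✗
f: □p is T, ¬p is T. ✓
g: □p is T, ¬p is T. ✓
h: □p is T, ¬p is T. ✓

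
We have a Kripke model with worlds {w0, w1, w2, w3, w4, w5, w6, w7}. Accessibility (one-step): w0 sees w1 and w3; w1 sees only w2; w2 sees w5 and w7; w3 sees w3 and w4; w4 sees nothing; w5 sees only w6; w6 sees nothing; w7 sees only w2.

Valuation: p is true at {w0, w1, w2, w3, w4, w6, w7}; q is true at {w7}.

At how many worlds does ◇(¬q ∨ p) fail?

2

w0: successors {w1, w3}; ¬q ∨ p there: w1:T, w3:T. ✓
w1: successors {w2}; ¬q ∨ p there: w2:T. ✓
w2: successors {w5, w7}; ¬q ∨ p there: w5:T, w7:T. ✓
w3: successors {w3, w4}; ¬q ∨ p there: w3:T, w4:T. ✓
w4: no successors, so ◇(¬q ∨ p) fails. ✗
w5: successors {w6}; ¬q ∨ p there: w6:T. ✓
w6: no successors, so ◇(¬q ∨ p) fails. ✗
w7: successors {w2}; ¬q ∨ p there: w2:T. ✓
Satisfying worlds: {w0, w1, w2, w3, w5, w7}.
So ◇(¬q ∨ p) fails at the other 2 worlds.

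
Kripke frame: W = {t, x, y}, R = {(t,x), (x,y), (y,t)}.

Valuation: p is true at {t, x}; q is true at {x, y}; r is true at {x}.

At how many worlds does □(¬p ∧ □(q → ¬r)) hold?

1

t: successors {x}; ¬p ∧ □(q → ¬r) there: x:F. ✗
x: successors {y}; ¬p ∧ □(q → ¬r) there: y:T. ✓
y: successors {t}; ¬p ∧ □(q → ¬r) there: t:F. ✗
Satisfying worlds: {x}.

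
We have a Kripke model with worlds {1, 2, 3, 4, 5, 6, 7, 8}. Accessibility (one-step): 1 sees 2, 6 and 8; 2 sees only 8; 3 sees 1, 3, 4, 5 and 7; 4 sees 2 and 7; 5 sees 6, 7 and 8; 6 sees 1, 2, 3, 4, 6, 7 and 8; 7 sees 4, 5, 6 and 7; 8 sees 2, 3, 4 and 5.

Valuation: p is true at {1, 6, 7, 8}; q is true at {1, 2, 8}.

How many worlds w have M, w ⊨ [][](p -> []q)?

1: successors {2, 6, 8}; [](p -> []q) there: 2:F, 6:F, 8:T. ✗
2: successors {8}; [](p -> []q) there: 8:T. ✓
3: successors {1, 3, 4, 5, 7}; [](p -> []q) there: 1:F, 3:F, 4:F, 5:F, 7:F. ✗
4: successors {2, 7}; [](p -> []q) there: 2:F, 7:F. ✗
5: successors {6, 7, 8}; [](p -> []q) there: 6:F, 7:F, 8:T. ✗
6: successors {1, 2, 3, 4, 6, 7, 8}; [](p -> []q) there: 1:F, 2:F, 3:F, 4:F, 6:F, 7:F, 8:T. ✗
7: successors {4, 5, 6, 7}; [](p -> []q) there: 4:F, 5:F, 6:F, 7:F. ✗
8: successors {2, 3, 4, 5}; [](p -> []q) there: 2:F, 3:F, 4:F, 5:F. ✗
Satisfying worlds: {2}.

1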